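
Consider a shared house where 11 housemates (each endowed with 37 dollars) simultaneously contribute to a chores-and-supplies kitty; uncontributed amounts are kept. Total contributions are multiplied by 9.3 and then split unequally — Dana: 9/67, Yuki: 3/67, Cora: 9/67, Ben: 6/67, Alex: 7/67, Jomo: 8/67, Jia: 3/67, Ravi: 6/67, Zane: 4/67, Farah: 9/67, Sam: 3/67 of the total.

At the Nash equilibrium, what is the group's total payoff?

1635.40 dollars

For player j, contributing a unit is worthwhile iff 9.3 × (j's share) ≥ 1, i.e. iff j's share is at least 0.1075.
Dana, Cora, Jomo and Farah clear that bar, contributing 37 each; the remaining 7 contribute 0. Total contributed: 148.
The chores-and-supplies kitty pays out 9.3 × 148 = 1376.40 in total (split across the unequal shares, but the aggregate is all that matters for the group sum).
The 7 free-riders keep 37 each, adding 259. Group total = 259 + 1376.40 = 1635.40.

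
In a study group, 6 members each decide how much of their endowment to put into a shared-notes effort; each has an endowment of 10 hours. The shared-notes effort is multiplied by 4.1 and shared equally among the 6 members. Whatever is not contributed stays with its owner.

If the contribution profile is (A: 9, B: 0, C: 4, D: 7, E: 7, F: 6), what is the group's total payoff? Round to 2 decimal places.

Total contributed: 9 + 0 + 4 + 7 + 7 + 6 = 33; total kept: 6 × 10 − 33 = 27.
The shared-notes effort pays out 4.1 × 33 = 135.30 in aggregate.
Group total = 27 + 135.30 = 162.30.

162.30 hours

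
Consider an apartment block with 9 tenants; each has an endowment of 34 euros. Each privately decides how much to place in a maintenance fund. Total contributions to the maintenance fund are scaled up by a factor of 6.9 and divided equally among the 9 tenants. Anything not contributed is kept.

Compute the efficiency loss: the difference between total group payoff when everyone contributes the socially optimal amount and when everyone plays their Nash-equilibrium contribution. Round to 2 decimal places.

Each contributed unit returns 6.9/9 = 0.7667 to its contributor — below 1 — so contributing 0 is dominant for every player. At the Nash equilibrium everyone keeps their 34, and the group total is 9 × 34 = 306.
Each contributed unit returns 6.900 to the group as a whole (0.7667 to each of 9 players), which exceeds 1, so the social optimum is full contribution: group total = 6.900 × 306 = 2111.40.
Efficiency loss = 2111.40 − 306 = 1805.40.

1805.40 euros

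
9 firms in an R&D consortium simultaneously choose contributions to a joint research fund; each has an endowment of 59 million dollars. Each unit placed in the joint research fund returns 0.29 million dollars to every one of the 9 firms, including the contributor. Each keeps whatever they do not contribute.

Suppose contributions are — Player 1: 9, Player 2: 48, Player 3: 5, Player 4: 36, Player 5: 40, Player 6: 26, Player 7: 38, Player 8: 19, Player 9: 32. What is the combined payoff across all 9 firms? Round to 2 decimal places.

938.33 million dollars

Total contributed: 9 + 48 + 5 + 36 + 40 + 26 + 38 + 19 + 32 = 253; total kept: 9 × 59 − 253 = 278.
The joint research fund pays out 0.29 × 9 × 253 = 660.33 in aggregate.
Group total = 278 + 660.33 = 938.33.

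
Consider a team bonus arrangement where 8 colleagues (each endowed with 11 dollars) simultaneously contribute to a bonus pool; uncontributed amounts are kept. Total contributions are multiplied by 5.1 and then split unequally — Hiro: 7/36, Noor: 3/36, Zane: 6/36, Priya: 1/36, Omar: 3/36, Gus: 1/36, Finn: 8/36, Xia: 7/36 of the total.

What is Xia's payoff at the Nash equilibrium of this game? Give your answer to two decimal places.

Each unit j contributes comes back to j as 5.1 × (j's share), so j prefers to contribute only if that share exceeds 1/5.1 = 0.1961; otherwise keeping the unit dominates.
Only Finn (8/36) clears that bar, contributing 11; the remaining 7 contribute 0. Total contributed: 11.
Xia keeps 11 and receives 5.1 × 11 × 7/36 = 10.91 from the bonus pool, for a payoff of 21.91.

21.91 dollars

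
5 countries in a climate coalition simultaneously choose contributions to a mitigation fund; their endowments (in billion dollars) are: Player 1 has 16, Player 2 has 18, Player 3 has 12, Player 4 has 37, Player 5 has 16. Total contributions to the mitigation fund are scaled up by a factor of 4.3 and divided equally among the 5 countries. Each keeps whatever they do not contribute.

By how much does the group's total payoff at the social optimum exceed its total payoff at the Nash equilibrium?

The private return per contributed unit is 4.3/5 = 0.8600 < 1 for every player regardless of endowment, so the Nash equilibrium is zero contribution and the group total is Σ E_j = 16 + 18 + 12 + 37 + 16 = 99.
Each contributed unit returns 4.300 to the group, so the social optimum is full contribution by everyone: group total = 4.300 × 99 = 425.70.
Efficiency loss = (4.300 − 1) × 99 = 326.70.

326.70 billion dollars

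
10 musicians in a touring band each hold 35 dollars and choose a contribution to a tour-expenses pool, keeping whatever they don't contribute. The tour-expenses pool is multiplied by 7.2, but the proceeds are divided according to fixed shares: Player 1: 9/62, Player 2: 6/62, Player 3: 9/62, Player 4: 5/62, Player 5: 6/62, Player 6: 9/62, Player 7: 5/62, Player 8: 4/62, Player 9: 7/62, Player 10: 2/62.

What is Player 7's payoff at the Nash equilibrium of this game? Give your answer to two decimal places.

A player with share s gets back 7.2·s per unit contributed, so full contribution is dominant for anyone with s > 1/7.2 = 0.1389 and zero contribution is dominant for anyone below.
Player 1, Player 3 and Player 6 clear that bar, contributing 35 each; the remaining 7 contribute 0. Total contributed: 105.
Player 7 keeps 35 and receives 7.2 × 105 × 5/62 = 60.97 from the tour-expenses pool, for a payoff of 95.97.

95.97 dollars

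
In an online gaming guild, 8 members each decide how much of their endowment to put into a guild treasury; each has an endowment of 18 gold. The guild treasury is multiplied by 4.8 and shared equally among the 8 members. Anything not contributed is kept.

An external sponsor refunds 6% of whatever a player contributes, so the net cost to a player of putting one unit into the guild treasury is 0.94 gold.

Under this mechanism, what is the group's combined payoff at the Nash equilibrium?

144.00 gold

Even with the mechanism, each unit contributed returns only (4.8/8) / 0.94 = 0.6383 per unit of net cost, so contributing nothing is still dominant.
Everyone keeps their endowment and the group total is 8 × 18 = 144.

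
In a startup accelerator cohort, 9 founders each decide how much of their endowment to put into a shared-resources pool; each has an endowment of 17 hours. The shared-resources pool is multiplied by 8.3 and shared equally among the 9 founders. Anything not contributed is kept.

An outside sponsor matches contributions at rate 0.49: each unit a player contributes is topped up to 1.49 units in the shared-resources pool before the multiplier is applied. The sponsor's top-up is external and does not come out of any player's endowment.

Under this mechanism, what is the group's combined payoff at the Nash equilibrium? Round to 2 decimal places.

Under the mechanism each unit contributed yields 8.3 × 1.49 / 9 = 1.3741 back to its contributor per unit of net cost, which exceeds 1, making full contribution the dominant choice for everyone.
So the Nash equilibrium is full contribution by all 9; the group earns 8.3 × 1.49 × 153 = 1892.15.

1892.15 hours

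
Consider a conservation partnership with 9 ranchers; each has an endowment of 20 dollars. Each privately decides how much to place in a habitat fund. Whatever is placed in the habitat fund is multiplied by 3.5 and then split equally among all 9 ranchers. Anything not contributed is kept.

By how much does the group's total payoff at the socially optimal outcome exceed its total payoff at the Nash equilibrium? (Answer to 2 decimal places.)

Each contributed unit returns 3.5/9 = 0.3889 to its contributor — below 1 — so contributing 0 is dominant for every player. At the Nash equilibrium everyone keeps their 20, and the group total is 9 × 20 = 180.
Each contributed unit returns 3.500 to the group as a whole (0.3889 to each of 9 players), which exceeds 1, so the social optimum is full contribution: group total = 3.500 × 180 = 630.00.
Efficiency loss = 630.00 − 180 = 450.00.

450.00 dollars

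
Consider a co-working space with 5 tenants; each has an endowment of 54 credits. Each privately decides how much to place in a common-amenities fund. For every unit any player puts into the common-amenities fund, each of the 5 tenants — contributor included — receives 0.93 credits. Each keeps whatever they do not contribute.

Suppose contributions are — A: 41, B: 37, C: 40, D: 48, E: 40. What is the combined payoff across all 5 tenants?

Total contributed: 41 + 37 + 40 + 48 + 40 = 206; total kept: 5 × 54 − 206 = 64.
The common-amenities fund pays out 0.93 × 5 × 206 = 957.90 in aggregate.
Group total = 64 + 957.90 = 1021.90.

1021.90 credits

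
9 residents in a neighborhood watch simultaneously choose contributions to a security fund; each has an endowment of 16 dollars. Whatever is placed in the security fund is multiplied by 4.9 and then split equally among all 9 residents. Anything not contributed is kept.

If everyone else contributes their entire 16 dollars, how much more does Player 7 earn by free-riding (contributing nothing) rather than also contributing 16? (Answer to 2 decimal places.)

Switching from a contribution of 16 to 0 lets Player 7 keep an extra 16 dollars, but lowers the security fund by 16, which costs Player 7 their own share of that drop: 4.9/9 × 16 = 8.71.
Net gain = 16 − 8.71 = 7.29. The private return per contributed unit (0.5444) is below 1, so free-riding is indeed the best response regardless of what the others do.

7.29 dollars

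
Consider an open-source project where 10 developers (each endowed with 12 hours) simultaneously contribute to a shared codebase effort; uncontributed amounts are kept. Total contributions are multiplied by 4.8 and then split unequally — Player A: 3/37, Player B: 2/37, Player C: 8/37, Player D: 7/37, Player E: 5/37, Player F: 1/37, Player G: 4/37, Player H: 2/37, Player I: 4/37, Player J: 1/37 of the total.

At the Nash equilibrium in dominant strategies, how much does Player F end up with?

13.56 hours

A player with share s gets back 4.8·s per unit contributed, so full contribution is dominant for anyone with s > 1/4.8 = 0.2083 and zero contribution is dominant for anyone below.
The only share above 0.2083 is Player C's 8/37, contributing 12; the remaining 9 contribute 0. Total contributed: 12.
Player F keeps 12 and receives 4.8 × 12 × 1/37 = 1.56 from the shared codebase effort, for a payoff of 13.56.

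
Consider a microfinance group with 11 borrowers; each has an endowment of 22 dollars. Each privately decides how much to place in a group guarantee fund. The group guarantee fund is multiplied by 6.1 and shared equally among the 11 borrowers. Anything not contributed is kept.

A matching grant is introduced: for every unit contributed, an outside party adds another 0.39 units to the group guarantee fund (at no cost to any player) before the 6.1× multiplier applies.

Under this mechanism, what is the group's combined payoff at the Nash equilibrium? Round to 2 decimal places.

242.00 dollars

With the mechanism, a contributed unit returns 6.1 × 1.39 / 11 = 0.7708 per unit of net cost — still below 1 — so contributing 0 remains dominant for every player.
Everyone keeps their endowment and the group total is 11 × 22 = 242.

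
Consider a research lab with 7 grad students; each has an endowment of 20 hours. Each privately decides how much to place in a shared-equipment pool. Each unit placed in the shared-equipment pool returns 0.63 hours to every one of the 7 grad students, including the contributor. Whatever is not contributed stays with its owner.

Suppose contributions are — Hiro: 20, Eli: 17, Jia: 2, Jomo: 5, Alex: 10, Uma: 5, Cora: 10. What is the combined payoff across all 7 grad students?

Total contributed: 20 + 17 + 2 + 5 + 10 + 5 + 10 = 69; total kept: 7 × 20 − 69 = 71.
The shared-equipment pool pays out 0.63 × 7 × 69 = 304.29 in aggregate.
Group total = 71 + 304.29 = 375.29.

375.29 hours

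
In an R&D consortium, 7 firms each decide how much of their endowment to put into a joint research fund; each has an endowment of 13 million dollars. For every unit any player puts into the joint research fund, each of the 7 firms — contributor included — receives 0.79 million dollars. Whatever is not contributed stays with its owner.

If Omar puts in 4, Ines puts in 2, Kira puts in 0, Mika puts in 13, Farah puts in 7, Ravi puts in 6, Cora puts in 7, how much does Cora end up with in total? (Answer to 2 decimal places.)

Total contributed: 4 + 2 + 0 + 13 + 7 + 6 + 7 = 39.
Each receives 0.79 × 39 = 30.81 from the joint research fund.
Cora keeps 13 − 7 = 6, so Cora's payoff is 6 + 30.81 = 36.81.

36.81 million dollars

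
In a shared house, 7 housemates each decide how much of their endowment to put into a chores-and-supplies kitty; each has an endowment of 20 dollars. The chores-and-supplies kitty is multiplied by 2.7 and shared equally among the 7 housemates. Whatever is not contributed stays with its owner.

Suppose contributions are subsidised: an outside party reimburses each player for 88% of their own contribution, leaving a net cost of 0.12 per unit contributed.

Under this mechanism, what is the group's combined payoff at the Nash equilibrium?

501.20 dollars

Under the mechanism each unit contributed yields (2.7/7) / 0.12 = 3.2143 back to its contributor per unit of net cost, which exceeds 1, making full contribution the dominant choice for everyone.
So the Nash equilibrium is full contribution by all 7; the group earns 7 × (20 × 0.88 + 2.7 × 20) = 501.20.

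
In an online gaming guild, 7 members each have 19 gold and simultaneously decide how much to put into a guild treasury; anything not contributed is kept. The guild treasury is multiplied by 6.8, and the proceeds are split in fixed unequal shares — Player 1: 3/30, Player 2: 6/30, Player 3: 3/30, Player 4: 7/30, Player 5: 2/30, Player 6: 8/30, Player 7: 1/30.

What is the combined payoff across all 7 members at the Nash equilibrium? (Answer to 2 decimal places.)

Each unit j contributes comes back to j as 6.8 × (j's share), so j prefers to contribute only if that share exceeds 1/6.8 = 0.1471; otherwise keeping the unit dominates.
The shares above 0.1471 belong to Player 2, Player 4 and Player 6, contributing 19 each; the remaining 4 contribute 0. Total contributed: 57.
The guild treasury pays out 6.8 × 57 = 387.60 in total (split across the unequal shares, but the aggregate is all that matters for the group sum).
The 4 free-riders keep 19 each, adding 76. Group total = 76 + 387.60 = 463.60.

463.60 gold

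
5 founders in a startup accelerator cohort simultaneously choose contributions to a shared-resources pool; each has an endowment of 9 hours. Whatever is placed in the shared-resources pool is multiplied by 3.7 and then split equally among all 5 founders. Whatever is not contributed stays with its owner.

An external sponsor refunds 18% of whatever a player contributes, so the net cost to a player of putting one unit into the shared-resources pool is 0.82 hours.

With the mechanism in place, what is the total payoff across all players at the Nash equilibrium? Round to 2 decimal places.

The effective private return is (3.7/5) / 0.82 = 0.9024, which is still under 1, so the mechanism doesn't change anyone's dominant strategy: zero contribution.
Everyone keeps their endowment and the group total is 5 × 9 = 45.

45.00 hours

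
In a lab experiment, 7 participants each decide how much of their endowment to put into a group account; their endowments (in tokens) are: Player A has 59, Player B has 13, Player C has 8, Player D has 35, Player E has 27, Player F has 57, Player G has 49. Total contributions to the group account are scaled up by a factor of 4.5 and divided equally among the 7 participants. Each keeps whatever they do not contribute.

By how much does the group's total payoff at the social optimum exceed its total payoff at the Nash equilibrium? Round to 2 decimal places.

The private return per contributed unit is 4.5/7 = 0.6429 < 1 for every player regardless of endowment, so the Nash equilibrium is zero contribution and the group total is Σ E_j = 59 + 13 + 8 + 35 + 27 + 57 + 49 = 248.
Each contributed unit returns 4.500 to the group, so the social optimum is full contribution by everyone: group total = 4.500 × 248 = 1116.00.
Efficiency loss = (4.500 − 1) × 248 = 868.00.

868.00 tokens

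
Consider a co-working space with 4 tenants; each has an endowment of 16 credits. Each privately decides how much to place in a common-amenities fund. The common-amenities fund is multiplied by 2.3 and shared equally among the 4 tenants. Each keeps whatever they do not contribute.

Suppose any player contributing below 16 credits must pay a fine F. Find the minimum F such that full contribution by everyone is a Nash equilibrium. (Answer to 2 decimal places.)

Given the others contribute fully, the best deviation is to contribute 0 (any partial contribution still incurs the fine and gives up units whose private return 0.5750 is below 1).
Deviating from 16 to 0 saves 16 credits but forfeits the deviator's share of the drop in the common-amenities fund: 2.3/4 × 16 = 9.20.
So the deviation gain is 16 − 9.20 = 6.80, and the fine must be at least 6.80 credits to wipe it out.

6.80 credits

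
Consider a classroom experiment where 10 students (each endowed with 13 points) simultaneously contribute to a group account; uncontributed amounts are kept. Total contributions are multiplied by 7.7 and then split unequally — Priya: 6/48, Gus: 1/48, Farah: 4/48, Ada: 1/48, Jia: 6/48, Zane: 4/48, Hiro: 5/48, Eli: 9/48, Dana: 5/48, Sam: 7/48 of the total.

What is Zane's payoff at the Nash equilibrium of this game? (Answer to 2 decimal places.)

A player with share s gets back 7.7·s per unit contributed, so full contribution is dominant for anyone with s > 1/7.7 = 0.1299 and zero contribution is dominant for anyone below.
The shares above 0.1299 belong to Eli and Sam, contributing 13 each; the remaining 8 contribute 0. Total contributed: 26.
Zane keeps 13 and receives 7.7 × 26 × 4/48 = 16.68 from the group account, for a payoff of 29.68.

29.68 points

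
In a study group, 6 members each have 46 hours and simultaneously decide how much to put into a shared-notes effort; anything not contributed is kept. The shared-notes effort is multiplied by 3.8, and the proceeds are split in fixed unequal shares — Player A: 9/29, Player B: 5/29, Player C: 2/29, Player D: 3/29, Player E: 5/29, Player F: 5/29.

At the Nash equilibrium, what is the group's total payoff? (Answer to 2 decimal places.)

A player with share s gets back 3.8·s per unit contributed, so full contribution is dominant for anyone with s > 1/3.8 = 0.2632 and zero contribution is dominant for anyone below.
The only share above 0.2632 is Player A's 9/29, contributing 46; the remaining 5 contribute 0. Total contributed: 46.
The shared-notes effort pays out 3.8 × 46 = 174.80 in total (split across the unequal shares, but the aggregate is all that matters for the group sum).
The 5 free-riders keep 46 each, adding 230. Group total = 230 + 174.80 = 404.80.

404.80 hours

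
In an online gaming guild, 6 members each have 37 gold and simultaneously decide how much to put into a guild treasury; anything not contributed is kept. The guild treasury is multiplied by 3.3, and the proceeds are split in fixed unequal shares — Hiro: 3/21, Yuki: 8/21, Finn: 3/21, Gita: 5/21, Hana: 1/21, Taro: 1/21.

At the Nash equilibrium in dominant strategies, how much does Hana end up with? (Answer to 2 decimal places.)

42.81 gold

Each unit j contributes comes back to j as 3.3 × (j's share), so j prefers to contribute only if that share exceeds 1/3.3 = 0.3030; otherwise keeping the unit dominates.
Only Yuki (8/21) clears that bar, contributing 37; the remaining 5 contribute 0. Total contributed: 37.
Hana keeps 37 and receives 3.3 × 37 × 1/21 = 5.81 from the guild treasury, for a payoff of 42.81.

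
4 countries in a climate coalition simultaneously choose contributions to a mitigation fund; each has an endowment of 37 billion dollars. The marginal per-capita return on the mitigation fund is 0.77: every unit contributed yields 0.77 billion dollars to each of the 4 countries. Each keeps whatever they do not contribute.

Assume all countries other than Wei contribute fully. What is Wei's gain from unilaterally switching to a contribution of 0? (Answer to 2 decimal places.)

Switching from a contribution of 37 to 0 lets Wei keep an extra 37 billion dollars, but lowers the mitigation fund by 37, which costs Wei their own share of that drop: 0.77 × 37 = 28.49.
Net gain = 37 − 28.49 = 8.51. The private return per contributed unit (0.77) is below 1, so free-riding is indeed the best response regardless of what the others do.

8.51 billion dollars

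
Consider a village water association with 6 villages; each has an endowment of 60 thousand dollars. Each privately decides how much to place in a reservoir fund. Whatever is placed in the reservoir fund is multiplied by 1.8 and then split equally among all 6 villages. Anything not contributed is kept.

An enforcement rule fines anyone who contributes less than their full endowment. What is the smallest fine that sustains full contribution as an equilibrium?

Given the others contribute fully, the best deviation is to contribute 0 (any partial contribution still incurs the fine and gives up units whose private return 0.3000 is below 1).
Deviating from 60 to 0 saves 60 thousand dollars but forfeits the deviator's share of the drop in the reservoir fund: 1.8/6 × 60 = 18.00.
So the deviation gain is 60 − 18.00 = 42.00, and the fine must be at least 42.00 thousand dollars to wipe it out.

42.00 thousand dollars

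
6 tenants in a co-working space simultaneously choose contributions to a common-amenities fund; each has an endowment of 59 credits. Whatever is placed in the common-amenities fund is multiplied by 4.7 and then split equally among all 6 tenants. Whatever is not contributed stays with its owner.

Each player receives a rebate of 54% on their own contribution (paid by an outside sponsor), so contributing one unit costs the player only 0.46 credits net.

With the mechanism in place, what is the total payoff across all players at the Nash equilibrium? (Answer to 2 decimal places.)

1854.96 credits

With the mechanism, a contributed unit returns (4.7/6) / 0.46 = 1.7029 per unit of net cost to the contributor — now above 1 — so contributing fully is weakly dominant for every player.
At the Nash equilibrium everyone contributes 59. Group total payoff = 6 × (59 × 0.54 + 4.7 × 59) = 1854.96.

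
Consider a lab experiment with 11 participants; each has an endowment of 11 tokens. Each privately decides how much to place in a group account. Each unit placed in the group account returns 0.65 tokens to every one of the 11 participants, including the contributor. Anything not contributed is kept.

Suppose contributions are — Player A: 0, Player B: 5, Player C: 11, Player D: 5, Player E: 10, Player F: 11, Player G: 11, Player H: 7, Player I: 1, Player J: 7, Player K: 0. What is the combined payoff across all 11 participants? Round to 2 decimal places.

539.20 tokens

Total contributed: 0 + 5 + 11 + 5 + 10 + 11 + 11 + 7 + 1 + 7 + 0 = 68; total kept: 11 × 11 − 68 = 53.
The group account pays out 0.65 × 11 × 68 = 486.20 in aggregate.
Group total = 53 + 486.20 = 539.20.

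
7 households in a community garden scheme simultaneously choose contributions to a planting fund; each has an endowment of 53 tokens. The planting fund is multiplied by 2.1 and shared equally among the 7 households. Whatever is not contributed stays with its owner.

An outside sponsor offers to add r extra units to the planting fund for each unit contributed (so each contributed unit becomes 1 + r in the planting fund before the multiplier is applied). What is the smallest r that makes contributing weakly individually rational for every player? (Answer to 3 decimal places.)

2.333

With matching at rate r, one contributed unit becomes (1 + r) in the planting fund and returns 2.1 × (1 + r) / 7 to the contributor.
Setting this equal to 1: 1 + r = 7/2.1 = 3.3333.
So the minimum matching rate is r = 3.3333 − 1 = 2.333.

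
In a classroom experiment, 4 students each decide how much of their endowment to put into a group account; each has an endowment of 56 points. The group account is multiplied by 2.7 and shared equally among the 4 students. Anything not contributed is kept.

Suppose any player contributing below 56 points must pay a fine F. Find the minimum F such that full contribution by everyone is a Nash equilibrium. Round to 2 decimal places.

Given the others contribute fully, the best deviation is to contribute 0 (any partial contribution still incurs the fine and gives up units whose private return 0.6750 is below 1).
Deviating from 56 to 0 saves 56 points but forfeits the deviator's share of the drop in the group account: 2.7/4 × 56 = 37.80.
So the deviation gain is 56 − 37.80 = 18.20, and the fine must be at least 18.20 points to wipe it out.

18.20 points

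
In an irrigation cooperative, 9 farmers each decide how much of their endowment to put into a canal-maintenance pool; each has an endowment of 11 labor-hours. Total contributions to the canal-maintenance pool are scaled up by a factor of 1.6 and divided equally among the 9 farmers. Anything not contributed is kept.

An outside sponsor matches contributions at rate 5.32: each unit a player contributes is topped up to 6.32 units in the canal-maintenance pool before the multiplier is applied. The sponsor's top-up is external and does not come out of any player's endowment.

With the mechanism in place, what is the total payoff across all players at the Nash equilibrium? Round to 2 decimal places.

1001.09 labor-hours

With the mechanism, a contributed unit returns 1.6 × 6.32 / 9 = 1.1236 per unit of net cost to the contributor — now above 1 — so contributing fully is weakly dominant for every player.
At the Nash equilibrium everyone contributes 11. Group total payoff = 1.6 × 6.32 × 99 = 1001.09.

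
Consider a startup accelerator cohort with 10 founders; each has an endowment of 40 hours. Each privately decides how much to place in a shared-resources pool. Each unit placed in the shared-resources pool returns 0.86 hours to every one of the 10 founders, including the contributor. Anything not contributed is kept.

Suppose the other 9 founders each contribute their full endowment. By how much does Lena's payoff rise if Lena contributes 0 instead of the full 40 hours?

5.60 hours

Switching from a contribution of 40 to 0 lets Lena keep an extra 40 hours, but lowers the shared-resources pool by 40, which costs Lena their own share of that drop: 0.86 × 40 = 34.40.
Net gain = 40 − 34.40 = 5.60. The private return per contributed unit (0.86) is below 1, so free-riding is indeed the best response regardless of what the others do.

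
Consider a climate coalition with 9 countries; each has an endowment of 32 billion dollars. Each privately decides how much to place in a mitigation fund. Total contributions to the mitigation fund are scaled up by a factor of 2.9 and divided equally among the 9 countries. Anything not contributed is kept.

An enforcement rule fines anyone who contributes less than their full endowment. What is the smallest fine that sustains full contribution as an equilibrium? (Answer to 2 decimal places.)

21.69 billion dollars

Given the others contribute fully, the best deviation is to contribute 0 (any partial contribution still incurs the fine and gives up units whose private return 0.3222 is below 1).
Deviating from 32 to 0 saves 32 billion dollars but forfeits the deviator's share of the drop in the mitigation fund: 2.9/9 × 32 = 10.31.
So the deviation gain is 32 − 10.31 = 21.69, and the fine must be at least 21.69 billion dollars to wipe it out.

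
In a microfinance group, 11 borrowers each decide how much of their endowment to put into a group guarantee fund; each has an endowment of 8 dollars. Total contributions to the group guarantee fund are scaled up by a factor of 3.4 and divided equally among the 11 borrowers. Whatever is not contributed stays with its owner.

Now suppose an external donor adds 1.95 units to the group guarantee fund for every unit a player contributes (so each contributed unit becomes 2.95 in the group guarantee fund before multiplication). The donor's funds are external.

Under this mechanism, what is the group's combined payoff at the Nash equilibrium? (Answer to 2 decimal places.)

Even with the mechanism, each unit contributed returns only 3.4 × 2.95 / 11 = 0.9118 per unit of net cost, so contributing nothing is still dominant.
At the Nash equilibrium no one contributes; group total payoff = 11 × 8 = 88.

88.00 dollars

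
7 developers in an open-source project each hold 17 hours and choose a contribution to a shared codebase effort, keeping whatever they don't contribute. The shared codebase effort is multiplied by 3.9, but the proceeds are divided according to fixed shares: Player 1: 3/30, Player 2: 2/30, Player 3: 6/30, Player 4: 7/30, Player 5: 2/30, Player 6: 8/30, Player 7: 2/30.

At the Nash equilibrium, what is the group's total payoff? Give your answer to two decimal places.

168.30 hours

For player j, contributing a unit is worthwhile iff 3.9 × (j's share) ≥ 1, i.e. iff j's share is at least 0.2564.
Player 6 alone (share 8/30) is above the threshold, contributing 17; the remaining 6 contribute 0. Total contributed: 17.
The shared codebase effort pays out 3.9 × 17 = 66.30 in total (split across the unequal shares, but the aggregate is all that matters for the group sum).
The 6 free-riders keep 17 each, adding 102. Group total = 102 + 66.30 = 168.30.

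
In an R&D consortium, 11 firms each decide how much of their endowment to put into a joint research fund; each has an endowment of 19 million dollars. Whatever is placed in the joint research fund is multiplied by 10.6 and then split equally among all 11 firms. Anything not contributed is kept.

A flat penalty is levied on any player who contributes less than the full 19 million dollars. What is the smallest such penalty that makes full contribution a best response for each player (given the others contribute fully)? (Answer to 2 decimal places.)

Given the others contribute fully, the best deviation is to contribute 0 (any partial contribution still incurs the fine and gives up units whose private return 0.9636 is below 1).
Deviating from 19 to 0 saves 19 million dollars but forfeits the deviator's share of the drop in the joint research fund: 10.6/11 × 19 = 18.31.
So the deviation gain is 19 − 18.31 = 0.69, and the fine must be at least 0.69 million dollars to wipe it out.

0.69 million dollars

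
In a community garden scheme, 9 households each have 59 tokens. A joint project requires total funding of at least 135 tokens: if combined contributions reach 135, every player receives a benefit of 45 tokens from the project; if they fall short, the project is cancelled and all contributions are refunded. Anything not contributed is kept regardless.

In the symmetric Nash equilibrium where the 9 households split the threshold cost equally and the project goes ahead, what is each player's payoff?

89 tokens

Equal share of the threshold: 135/9 = 15.
At this profile no one gains by cutting their contribution: any cut drops the total below 135, the project is cancelled, contributions are refunded, and the deviator ends with 59, which is less than 59 − 15 + 45 = 89. Contributing more than 15 just wastes the excess. So contributing exactly 15 is a best response.
Each player's payoff: 59 − 15 + 45 = 89.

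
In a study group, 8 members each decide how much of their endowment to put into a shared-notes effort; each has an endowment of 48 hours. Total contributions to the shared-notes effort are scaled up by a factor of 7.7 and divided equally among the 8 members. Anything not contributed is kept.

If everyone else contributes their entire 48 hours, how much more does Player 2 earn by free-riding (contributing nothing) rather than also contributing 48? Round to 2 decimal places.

1.80 hours

Switching from a contribution of 48 to 0 lets Player 2 keep an extra 48 hours, but lowers the shared-notes effort by 48, which costs Player 2 their own share of that drop: 7.7/8 × 48 = 46.20.
Net gain = 48 − 46.20 = 1.80. The private return per contributed unit (0.9625) is below 1, so free-riding is indeed the best response regardless of what the others do.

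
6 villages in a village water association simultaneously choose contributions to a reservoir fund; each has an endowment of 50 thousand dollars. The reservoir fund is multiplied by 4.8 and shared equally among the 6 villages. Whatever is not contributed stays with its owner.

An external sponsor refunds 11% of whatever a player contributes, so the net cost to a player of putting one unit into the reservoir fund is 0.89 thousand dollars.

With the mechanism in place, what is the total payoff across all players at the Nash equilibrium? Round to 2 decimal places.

300.00 thousand dollars

Even with the mechanism, each unit contributed returns only (4.8/6) / 0.89 = 0.8989 per unit of net cost, so contributing nothing is still dominant.
At the Nash equilibrium no one contributes; group total payoff = 6 × 50 = 300.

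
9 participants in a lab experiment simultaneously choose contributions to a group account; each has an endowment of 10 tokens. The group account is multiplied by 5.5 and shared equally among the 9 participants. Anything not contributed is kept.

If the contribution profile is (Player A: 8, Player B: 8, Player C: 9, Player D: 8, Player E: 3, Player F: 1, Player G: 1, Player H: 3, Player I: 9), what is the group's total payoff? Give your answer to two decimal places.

Total contributed: 8 + 8 + 9 + 8 + 3 + 1 + 1 + 3 + 9 = 50; total kept: 9 × 10 − 50 = 40.
The group account pays out 5.5 × 50 = 275.00 in aggregate.
Group total = 40 + 275.00 = 315.00.

315.00 tokens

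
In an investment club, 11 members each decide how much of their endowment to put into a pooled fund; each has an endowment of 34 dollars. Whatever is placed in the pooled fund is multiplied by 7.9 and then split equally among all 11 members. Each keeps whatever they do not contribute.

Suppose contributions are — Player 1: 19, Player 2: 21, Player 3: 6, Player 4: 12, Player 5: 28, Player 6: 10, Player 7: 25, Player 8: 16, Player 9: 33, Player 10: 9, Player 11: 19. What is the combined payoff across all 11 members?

Total contributed: 19 + 21 + 6 + 12 + 28 + 10 + 25 + 16 + 33 + 9 + 19 = 198; total kept: 11 × 34 − 198 = 176.
The pooled fund pays out 7.9 × 198 = 1564.20 in aggregate.
Group total = 176 + 1564.20 = 1740.20.

1740.20 dollars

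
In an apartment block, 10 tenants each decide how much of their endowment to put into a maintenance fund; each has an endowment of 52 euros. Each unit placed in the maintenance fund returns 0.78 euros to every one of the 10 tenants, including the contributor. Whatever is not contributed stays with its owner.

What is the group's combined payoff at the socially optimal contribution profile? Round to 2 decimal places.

Each contributed unit returns 7.800 to the group as a whole (0.78 to each of 10 players), which exceeds 1, so the social optimum is full contribution: group total = 7.800 × 520 = 4056.00.

4056.00 euros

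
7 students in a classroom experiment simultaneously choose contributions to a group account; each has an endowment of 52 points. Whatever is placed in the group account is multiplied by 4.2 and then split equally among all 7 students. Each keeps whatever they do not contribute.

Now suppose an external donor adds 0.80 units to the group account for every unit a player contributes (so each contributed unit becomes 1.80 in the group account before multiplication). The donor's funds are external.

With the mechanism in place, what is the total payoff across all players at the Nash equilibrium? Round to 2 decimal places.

2751.84 points

Under the mechanism each unit contributed yields 4.2 × 1.80 / 7 = 1.0800 back to its contributor per unit of net cost, which exceeds 1, making full contribution the dominant choice for everyone.
So the Nash equilibrium is full contribution by all 7; the group earns 4.2 × 1.80 × 364 = 2751.84.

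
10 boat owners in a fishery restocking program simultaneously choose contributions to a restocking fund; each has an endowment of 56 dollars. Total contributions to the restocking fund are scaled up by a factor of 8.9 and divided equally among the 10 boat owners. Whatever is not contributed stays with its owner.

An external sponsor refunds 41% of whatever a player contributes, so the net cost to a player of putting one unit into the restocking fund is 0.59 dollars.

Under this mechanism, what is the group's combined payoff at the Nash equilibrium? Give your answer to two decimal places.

Under the mechanism each unit contributed yields (8.9/10) / 0.59 = 1.5085 back to its contributor per unit of net cost, which exceeds 1, making full contribution the dominant choice for everyone.
At the Nash equilibrium everyone contributes 56. Group total payoff = 10 × (56 × 0.41 + 8.9 × 56) = 5213.60.

5213.60 dollars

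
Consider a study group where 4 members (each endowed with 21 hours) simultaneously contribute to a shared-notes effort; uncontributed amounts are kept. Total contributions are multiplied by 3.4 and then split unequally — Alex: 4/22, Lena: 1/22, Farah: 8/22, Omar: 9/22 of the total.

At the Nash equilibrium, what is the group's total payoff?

For player j, contributing a unit is worthwhile iff 3.4 × (j's share) ≥ 1, i.e. iff j's share is at least 0.2941.
The shares above 0.2941 belong to Farah and Omar, contributing 21 each; the remaining 2 contribute 0. Total contributed: 42.
The shared-notes effort pays out 3.4 × 42 = 142.80 in total (split across the unequal shares, but the aggregate is all that matters for the group sum).
The 2 free-riders keep 21 each, adding 42. Group total = 42 + 142.80 = 184.80.

184.80 hours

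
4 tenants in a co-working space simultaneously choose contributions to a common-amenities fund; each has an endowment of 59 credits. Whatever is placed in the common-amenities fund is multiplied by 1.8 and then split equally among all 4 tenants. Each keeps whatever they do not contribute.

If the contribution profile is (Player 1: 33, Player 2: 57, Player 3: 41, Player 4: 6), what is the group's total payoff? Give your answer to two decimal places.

Total contributed: 33 + 57 + 41 + 6 = 137; total kept: 4 × 59 − 137 = 99.
The common-amenities fund pays out 1.8 × 137 = 246.60 in aggregate.
Group total = 99 + 246.60 = 345.60.

345.60 credits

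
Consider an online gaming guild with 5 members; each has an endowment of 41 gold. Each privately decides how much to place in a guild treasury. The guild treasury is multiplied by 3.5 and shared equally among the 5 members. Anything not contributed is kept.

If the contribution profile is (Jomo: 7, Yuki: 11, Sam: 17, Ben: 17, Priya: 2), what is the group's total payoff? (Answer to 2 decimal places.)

Total contributed: 7 + 11 + 17 + 17 + 2 = 54; total kept: 5 × 41 − 54 = 151.
The guild treasury pays out 3.5 × 54 = 189.00 in aggregate.
Group total = 151 + 189.00 = 340.00.

340.00 gold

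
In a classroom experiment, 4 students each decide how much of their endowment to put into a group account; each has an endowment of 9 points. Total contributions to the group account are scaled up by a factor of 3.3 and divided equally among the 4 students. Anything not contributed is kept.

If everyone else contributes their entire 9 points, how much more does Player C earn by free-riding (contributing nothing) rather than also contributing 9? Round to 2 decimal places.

Switching from a contribution of 9 to 0 lets Player C keep an extra 9 points, but lowers the group account by 9, which costs Player C their own share of that drop: 3.3/4 × 9 = 7.42.
Net gain = 9 − 7.42 = 1.58. The private return per contributed unit (0.8250) is below 1, so free-riding is indeed the best response regardless of what the others do.

1.58 points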